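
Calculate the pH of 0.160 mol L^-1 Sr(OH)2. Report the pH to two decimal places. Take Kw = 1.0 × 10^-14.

Sr(OH)2 is a strong base (each formula unit releases 2 OH-); [OH-] = 0.32 M.
pOH = -log(0.32) = 0.49
pH = 14.00 - 0.49 = 13.51

pH = 13.51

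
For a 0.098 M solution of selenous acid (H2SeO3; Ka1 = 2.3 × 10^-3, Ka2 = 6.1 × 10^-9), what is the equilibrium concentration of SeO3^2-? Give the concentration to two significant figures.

6.1 × 10^-9 M

First ionization gives [H+] ≈ [HSeO3-] = 1.39 × 10^-2 M.
Second step: Ka2 = [H+][SeO3^2-]/[HSeO3-] ≈ [SeO3^2-] (since [H+] ≈ [HSeO3-]).
So [SeO3^2-] ≈ Ka2.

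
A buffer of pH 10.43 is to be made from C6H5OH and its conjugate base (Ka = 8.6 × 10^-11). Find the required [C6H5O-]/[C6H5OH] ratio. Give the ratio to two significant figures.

ratio = 2.3

pKa = -log(8.6 × 10^-11) = 10.066
pH = pKa + log(r) ⇒ log(r) = 10.43 − 10.066 = +0.364
r = [C6H5O-]/[C6H5OH] = 10^(+0.364) = 2.31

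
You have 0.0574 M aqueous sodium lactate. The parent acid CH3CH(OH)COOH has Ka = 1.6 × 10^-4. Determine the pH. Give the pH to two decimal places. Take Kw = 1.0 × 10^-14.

CH3CH(OH)COO- is the conjugate base of the weak acid CH3CH(OH)COOH.
Kb = Kw/Ka = 1.0×10^-14 / 1.6 × 10^-4 = 6.25 × 10^-11
Kb = [OH-]²/(0.0574 − [OH-]) = 6.25 × 10^-11
Neglecting [OH-] in the denominator: [OH-] = √(6.25 × 10^-11 × 0.0574) = 1.89 × 10^-6 M
pOH = 5.72, so pH = 14.00 − pOH = 8.28

pH = 8.28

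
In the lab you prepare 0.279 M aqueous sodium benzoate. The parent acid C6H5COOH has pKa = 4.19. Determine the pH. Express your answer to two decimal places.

pH = 8.82

C6H5COO- is the conjugate base of the weak acid C6H5COOH.
Ka = 10^(−4.19) = 6.46 × 10^-5
Kb = Kw/Ka = 1.0×10^-14 / 6.46 × 10^-5 = 1.55 × 10^-10
Kb = x²/(0.279 − x) = 1.55 × 10^-10
Since Kb ≪ C₀, x ≈ √(Kb·C₀) = 6.58 × 10^-6 M.
(x/C₀ = 0.0024% < 5%, so the approximation holds.)
pOH = 5.18, so pH = 14.00 − pOH = 8.82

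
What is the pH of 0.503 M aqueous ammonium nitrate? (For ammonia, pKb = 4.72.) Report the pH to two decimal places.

NH4+ is the conjugate acid of the weak base NH3.
Kb = 10^(−4.72) = 1.91 × 10^-5
Ka = Kw/Kb = 1.0×10^-14 / 1.91 × 10^-5 = 5.24 × 10^-10
Let x = [H+] at equilibrium. Ka = x²/(0.503 − x).
Assume x ≪ 0.503: x ≈ √(5.24 × 10^-10 × 0.503) = 1.62 × 10^-5 M
Check: 0.0032% ionized — well under 5%, approximation valid.
pH = −log[H+] = −log(1.62 × 10^-5) = 4.79

pH = 4.79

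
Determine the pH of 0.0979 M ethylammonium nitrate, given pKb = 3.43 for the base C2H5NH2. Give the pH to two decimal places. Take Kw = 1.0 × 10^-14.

C2H5NH3+ is the conjugate acid of the weak base C2H5NH2.
Kb = 10^(−3.43) = 3.72 × 10^-4
Ka = Kw/Kb = 1.0×10^-14 / 3.72 × 10^-4 = 2.69 × 10^-11
Ka = [H+]²/(0.0979 − [H+]) = 2.69 × 10^-11
Neglecting [H+] in the denominator: [H+] = √(2.69 × 10^-11 × 0.0979) = 1.62 × 10^-6 M
([H+]/C₀ = 0.0017% < 5%, so the approximation holds.)
pH = −log[H+] = −log(1.62 × 10^-6) = 5.79

pH = 5.79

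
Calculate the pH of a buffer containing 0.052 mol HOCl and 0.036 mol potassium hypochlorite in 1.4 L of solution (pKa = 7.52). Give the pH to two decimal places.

pH = 7.36

Using pH = pKa + log([base]/[acid]) with [base]/[acid] = 0.036/0.052:
pH = 7.52 + (-0.160) = 7.36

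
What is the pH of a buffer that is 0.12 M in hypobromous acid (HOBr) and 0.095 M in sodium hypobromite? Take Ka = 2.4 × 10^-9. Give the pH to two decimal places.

pKa = −log(2.4 × 10^-9) = 8.620
pH = pKa + log([A⁻]/[HA]) = 8.620 + log(0.095/0.12)
pH = 8.620 + (-0.101) = 8.52

pH = 8.52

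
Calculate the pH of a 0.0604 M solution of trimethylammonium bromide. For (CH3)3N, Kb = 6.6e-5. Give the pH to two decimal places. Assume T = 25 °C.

(CH3)3NH+ is the conjugate acid of the weak base (CH3)3N.
Ka = Kw/Kb = 1.0×10^-14 / 6.6 × 10^-5 = 1.52 × 10^-10
From the ICE table, Ka = x²/(0.0604 − x) = 1.52 × 10^-10.
Neglecting x in the denominator: x = √(1.52 × 10^-10 × 0.0604) = 3.03 × 10^-6 M
(x/C₀ = 0.005% < 5%, so the approximation holds.)
pH = −log[H+] = −log(3.03 × 10^-6) = 5.52

pH = 5.52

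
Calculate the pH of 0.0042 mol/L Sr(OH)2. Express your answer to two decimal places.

Sr(OH)2 is a strong base (each formula unit releases 2 OH-); [OH-] = 0.0084 M.
pOH = -log(0.0084) = 2.08
pH = 14.00 - 2.08 = 11.92

pH = 11.92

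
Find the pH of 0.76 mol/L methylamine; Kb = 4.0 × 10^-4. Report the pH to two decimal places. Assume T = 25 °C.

CH3NH2 + H2O ⇌ CH3NH3+ + OH-
Kb = [OH-]²/(0.76 − [OH-]) = 4.0 × 10^-4
Since Kb ≪ C₀, [OH-] ≈ √(Kb·C₀) = 1.74 × 10^-2 M.
([OH-]/C₀ = 2.3% < 5%, so the approximation holds.)
pOH = −log(1.74 × 10^-2) = 1.76; pH = 14.00 − 1.76 = 12.24

pH = 12.24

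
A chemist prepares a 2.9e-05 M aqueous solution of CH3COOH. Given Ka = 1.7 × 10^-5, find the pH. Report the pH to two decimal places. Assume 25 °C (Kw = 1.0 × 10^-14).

CH3COOH ⇌ CH3COO- + H+
From the ICE table, Ka = [H+]²/(2.9e-05 − [H+]) = 1.7 × 10^-5.
[H+] is not negligible relative to C₀; solve [H+]² + 1.7e-05·[H+] − 4.93e-10 = 0.
[H+] = (−Ka + √(Ka² + 4·Ka·C₀))/2 = 1.53 × 10^-5 M
pH = −log(1.53 × 10^-5) = 4.82

pH = 4.82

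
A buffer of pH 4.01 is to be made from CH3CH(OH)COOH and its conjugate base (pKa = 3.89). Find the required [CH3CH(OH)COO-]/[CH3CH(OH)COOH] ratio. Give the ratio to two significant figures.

ratio = 1.3

pH = pKa + log(r) ⇒ log(r) = 4.01 − 3.89 = +0.12
r = [CH3CH(OH)COO-]/[CH3CH(OH)COOH] = 10^(+0.12) = 1.32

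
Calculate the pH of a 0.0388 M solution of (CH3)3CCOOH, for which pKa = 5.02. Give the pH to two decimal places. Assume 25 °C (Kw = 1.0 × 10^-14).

pH = 3.22

(CH3)3CCOOH ⇌ (CH3)3CCOO- + H+
Ka = 10^(−5.02) = 9.55 × 10^-6
From the ICE table, Ka = [H+]²/(0.0388 − [H+]) = 9.55 × 10^-6.
Assume [H+] ≪ 0.0388: [H+] ≈ √(9.55 × 10^-6 × 0.0388) = 6.09 × 10^-4 M
pH = −log[H+] = −log(6.09 × 10^-4) = 3.22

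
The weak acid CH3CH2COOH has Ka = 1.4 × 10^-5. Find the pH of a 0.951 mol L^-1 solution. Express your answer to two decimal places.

pH = 2.44

CH3CH2COOH ⇌ CH3CH2COO- + H+
Ka = [H+]²/(0.951 − [H+]) = 1.4 × 10^-5
Since Ka ≪ C₀, [H+] ≈ √(Ka·C₀) = 3.65 × 10^-3 M.
pH = −log(3.65 × 10^-3) = 2.44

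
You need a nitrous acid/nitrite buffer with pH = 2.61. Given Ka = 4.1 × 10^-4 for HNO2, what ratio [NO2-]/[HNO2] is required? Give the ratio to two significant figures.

pKa = -log(4.1 × 10^-4) = 3.387
pH = pKa + log(r) ⇒ log(r) = 2.61 − 3.387 = -0.777
r = [NO2-]/[HNO2] = 10^(-0.777) = 0.167

ratio = 0.17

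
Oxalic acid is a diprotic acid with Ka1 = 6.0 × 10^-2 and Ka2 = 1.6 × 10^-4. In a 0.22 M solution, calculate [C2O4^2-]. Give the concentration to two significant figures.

First ionization gives [H+] ≈ [HC2O4-] = 8.87 × 10^-2 M.
Second step: Ka2 = [H+][C2O4^2-]/[HC2O4-] ≈ [C2O4^2-] (since [H+] ≈ [HC2O4-]).
So [C2O4^2-] ≈ Ka2.

1.6 × 10^-4 M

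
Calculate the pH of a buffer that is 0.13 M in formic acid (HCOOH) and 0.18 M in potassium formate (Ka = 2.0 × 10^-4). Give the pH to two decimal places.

pKa = −log(2.0 × 10^-4) = 3.699
Henderson–Hasselbalch: pH = pKa + log([HCOO-]/[HCOOH]) = 3.699 + log(0.18/0.13)
pH = 3.699 + (+0.141) = 3.84

pH = 3.84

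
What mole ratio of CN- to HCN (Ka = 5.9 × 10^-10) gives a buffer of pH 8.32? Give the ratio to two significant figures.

pKa = -log(5.9 × 10^-10) = 9.229
pH = pKa + log(r) ⇒ log(r) = 8.32 − 9.229 = -0.909
r = [CN-]/[HCN] = 10^(-0.909) = 0.123

ratio = 0.12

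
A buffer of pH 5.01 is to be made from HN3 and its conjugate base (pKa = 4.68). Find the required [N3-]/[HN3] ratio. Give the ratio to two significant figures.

pH = pKa + log(r) ⇒ log(r) = 5.01 − 4.68 = +0.33
r = [N3-]/[HN3] = 10^(+0.33) = 2.14

ratio = 2.1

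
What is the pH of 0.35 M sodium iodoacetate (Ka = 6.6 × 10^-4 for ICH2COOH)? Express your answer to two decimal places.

pH = 8.36

ICH2COO- is the conjugate base of the weak acid ICH2COOH.
Kb = Kw/Ka = 1.0×10^-14 / 6.6 × 10^-4 = 1.52 × 10^-11
From the ICE table, Kb = [OH-]²/(0.35 − [OH-]) = 1.52 × 10^-11.
Neglecting [OH-] in the denominator: [OH-] = √(1.52 × 10^-11 × 0.35) = 2.31 × 10^-6 M
pOH = 5.64, so pH = 14.00 − pOH = 8.36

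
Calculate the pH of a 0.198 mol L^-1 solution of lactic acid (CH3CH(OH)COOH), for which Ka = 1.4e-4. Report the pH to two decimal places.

pH = 2.28

CH3CH(OH)COOH ⇌ CH3CH(OH)COO- + H+
From the ICE table, Ka = x²/(0.198 − x) = 1.4 × 10^-4.
Assume x ≪ 0.198: x ≈ √(1.4 × 10^-4 × 0.198) = 5.26 × 10^-3 M
pH = −log(5.26 × 10^-3) = 2.28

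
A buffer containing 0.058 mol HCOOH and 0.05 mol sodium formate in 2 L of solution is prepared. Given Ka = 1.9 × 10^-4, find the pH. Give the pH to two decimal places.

pH = 3.66

pKa = −log(1.9 × 10^-4) = 3.721
Using pH = pKa + log([base]/[acid]) with [base]/[acid] = 0.05/0.058:
pH = 3.721 + (-0.064) = 3.66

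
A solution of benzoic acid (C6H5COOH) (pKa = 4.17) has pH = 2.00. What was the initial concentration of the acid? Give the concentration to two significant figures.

C₀ = 1.5 M

[H+] = 10^(-2.00) = 1.00 × 10^-2 M = x
Ka = 10^(−4.17) = 6.76 × 10^-5
Ka = x²/(C₀ − x) ⇒ C₀ = x + x²/Ka
C₀ = 1.00 × 10^-2 + (1.00 × 10^-2)²/(6.76 × 10^-5) = 1.49 M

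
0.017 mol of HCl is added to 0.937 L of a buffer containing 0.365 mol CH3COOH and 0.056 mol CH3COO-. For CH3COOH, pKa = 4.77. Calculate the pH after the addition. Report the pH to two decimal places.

pH = 3.78

Added H+ converts CH3COO- to CH3COOH: CH3COOH → 0.382 mol, CH3COO- → 0.039 mol.
Henderson–Hasselbalch with mole ratio 0.039/0.382: pH = 4.77 + (-0.991)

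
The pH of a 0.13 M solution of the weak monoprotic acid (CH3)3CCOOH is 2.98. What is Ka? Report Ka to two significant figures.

[H+] = 10^(-2.98) = 1.05 × 10^-3 M
At equilibrium [HA] = 0.13 − 1.05 × 10^-3 = 1.29 × 10^-1 M
Ka = [H+][A-]/[HA] = (1.05 × 10^-3)² / 1.29 × 10^-1 = 8.5 × 10^-6

Ka = 8.5 × 10^-6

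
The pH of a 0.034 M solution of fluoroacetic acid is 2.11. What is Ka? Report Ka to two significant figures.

Ka = 2.3 × 10^-3

[H+] = 10^(-2.11) = 7.76 × 10^-3 M
At equilibrium [HA] = 0.034 − 7.76 × 10^-3 = 2.62 × 10^-2 M
Ka = [H+][A-]/[HA] = (7.76 × 10^-3)² / 2.62 × 10^-2 = 2.3 × 10^-3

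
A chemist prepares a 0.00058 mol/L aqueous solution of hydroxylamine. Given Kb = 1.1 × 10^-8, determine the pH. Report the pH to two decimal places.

NH2OH + H2O ⇌ NH3OH+ + OH-
From the ICE table, Kb = x²/(0.00058 − x) = 1.1 × 10^-8.
Since Kb ≪ C₀, x ≈ √(Kb·C₀) = 2.53 × 10^-6 M.
pOH = −log(2.53 × 10^-6) = 5.60; pH = 14.00 − 5.60 = 8.40

pH = 8.40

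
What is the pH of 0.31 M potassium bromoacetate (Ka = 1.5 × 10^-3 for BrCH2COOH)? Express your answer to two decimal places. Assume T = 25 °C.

BrCH2COO- is the conjugate base of the weak acid BrCH2COOH.
Kb = Kw/Ka = 1.0×10^-14 / 1.5 × 10^-3 = 6.67 × 10^-12
From the ICE table, Kb = [OH-]²/(0.31 − [OH-]) = 6.67 × 10^-12.
Assume [OH-] ≪ 0.31: [OH-] ≈ √(6.67 × 10^-12 × 0.31) = 1.44 × 10^-6 M
([OH-]/C₀ = 0.00046% < 5%, so the approximation holds.)
pOH = 5.84, so pH = 14.00 − pOH = 8.16

pH = 8.16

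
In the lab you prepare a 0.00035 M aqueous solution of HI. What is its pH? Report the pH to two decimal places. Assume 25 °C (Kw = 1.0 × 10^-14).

pH = 3.46

HI is a strong acid and dissociates completely, so [H+] = 0.00035 M.
pH = -log(0.00035) = 3.46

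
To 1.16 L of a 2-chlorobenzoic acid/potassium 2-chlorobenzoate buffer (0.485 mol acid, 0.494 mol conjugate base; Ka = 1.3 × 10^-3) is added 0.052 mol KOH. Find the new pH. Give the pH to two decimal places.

pH = 2.99

After neutralization: n(ClC6H4COOH) = 0.433 mol, n(ClC6H4COO-) = 0.546 mol.
pKa = −log(1.3 × 10^-3) = 2.886
pH = pKa + log(n_ClC6H4COO-/n_ClC6H4COOH) = 2.886 + log(0.546/0.433) = 2.886 + (+0.101)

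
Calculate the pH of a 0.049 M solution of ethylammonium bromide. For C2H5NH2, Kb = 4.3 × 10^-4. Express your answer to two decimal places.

C2H5NH3+ is the conjugate acid of the weak base C2H5NH2.
Ka = Kw/Kb = 1.0×10^-14 / 4.3 × 10^-4 = 2.33 × 10^-11
Ka = [H+]²/(0.049 − [H+]) = 2.33 × 10^-11
Since Ka ≪ C₀, [H+] ≈ √(Ka·C₀) = 1.07 × 10^-6 M.
pH = −log[H+] = −log(1.07 × 10^-6) = 5.97

pH = 5.97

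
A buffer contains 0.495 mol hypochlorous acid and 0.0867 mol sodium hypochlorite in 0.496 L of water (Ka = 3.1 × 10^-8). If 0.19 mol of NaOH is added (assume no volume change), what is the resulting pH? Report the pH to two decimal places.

pH = 7.47

OH- converts HOCl to OCl-: HOCl → 0.305 mol, OCl- → 0.277 mol.
pKa = −log(3.1 × 10^-8) = 7.509
Henderson–Hasselbalch with mole ratio 0.277/0.305: pH = 7.509 + (-0.042)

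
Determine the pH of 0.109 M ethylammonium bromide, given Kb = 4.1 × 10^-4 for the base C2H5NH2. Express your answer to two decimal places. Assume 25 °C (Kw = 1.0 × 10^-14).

C2H5NH3+ is the conjugate acid of the weak base C2H5NH2.
Ka = Kw/Kb = 1.0×10^-14 / 4.1 × 10^-4 = 2.44 × 10^-11
Let x = [H+] at equilibrium. Ka = x²/(0.109 − x).
Since Ka ≪ C₀, x ≈ √(Ka·C₀) = 1.63 × 10^-6 M.
pH = −log(1.63 × 10^-6) = 5.79

pH = 5.79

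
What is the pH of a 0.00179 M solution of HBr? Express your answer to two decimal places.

HBr is a strong acid and dissociates completely, so [H+] = 0.00179 M.
pH = -log(0.00179) = 2.75

pH = 2.75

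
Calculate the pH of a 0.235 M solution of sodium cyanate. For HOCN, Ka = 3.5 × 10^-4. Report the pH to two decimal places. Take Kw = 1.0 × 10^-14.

OCN- is the conjugate base of the weak acid HOCN.
Kb = Kw/Ka = 1.0×10^-14 / 3.5 × 10^-4 = 2.86 × 10^-11
Kb = [OH-]²/(0.235 − [OH-]) = 2.86 × 10^-11
Neglecting [OH-] in the denominator: [OH-] = √(2.86 × 10^-11 × 0.235) = 2.59 × 10^-6 M
pOH = 5.59, so pH = 14.00 − pOH = 8.41

pH = 8.41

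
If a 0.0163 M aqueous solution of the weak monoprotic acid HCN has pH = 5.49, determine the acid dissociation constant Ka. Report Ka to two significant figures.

Ka = 6.4 × 10^-10

[H+] = 10^(-5.49) = 3.24 × 10^-6 M
At equilibrium [HA] = 0.0163 − 3.24 × 10^-6 = 1.63 × 10^-2 M
Ka = [H+][A-]/[HA] = (3.24 × 10^-6)² / 1.63 × 10^-2 = 6.4 × 10^-10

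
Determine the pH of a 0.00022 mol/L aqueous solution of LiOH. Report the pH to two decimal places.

pH = 10.34

LiOH is a strong base; [OH-] = 0.00022 M.
pOH = -log(0.00022) = 3.66
pH = 14.00 - 3.66 = 10.34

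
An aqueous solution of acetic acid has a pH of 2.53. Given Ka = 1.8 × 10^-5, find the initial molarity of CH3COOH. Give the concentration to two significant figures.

[H+] = 10^(-2.53) = 2.95 × 10^-3 M = x
Ka = x²/(C₀ − x) ⇒ C₀ = x + x²/Ka
C₀ = 2.95 × 10^-3 + (2.95 × 10^-3)²/(1.8 × 10^-5) = 4.86 × 10^-1 M

C₀ = 4.9 × 10^-1 M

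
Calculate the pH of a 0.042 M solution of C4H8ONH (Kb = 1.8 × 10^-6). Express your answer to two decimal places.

pH = 10.44

C4H8ONH + H2O ⇌ C4H8ONH2+ + OH-
Let x = [OH-] at equilibrium. Kb = x²/(0.042 − x).
Since Kb ≪ C₀, x ≈ √(Kb·C₀) = 2.75 × 10^-4 M.
pOH = 3.56, so pH = 14.00 − pOH = 10.44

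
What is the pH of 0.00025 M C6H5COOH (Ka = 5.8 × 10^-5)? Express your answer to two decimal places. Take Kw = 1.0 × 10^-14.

pH = 4.02

C6H5COOH ⇌ C6H5COO- + H+
Ka = [H+]²/(0.00025 − [H+]) = 5.8 × 10^-5
The 5% rule fails; solving [H+]² + Ka·[H+] − Ka·C₀ = 0 exactly:
[H+] = [−5.8e-05 + √(5.8e-05² + 5.8e-08)]/2 = 9.49 × 10^-5 M
pH = −log[H+] = −log(9.49 × 10^-5) = 4.02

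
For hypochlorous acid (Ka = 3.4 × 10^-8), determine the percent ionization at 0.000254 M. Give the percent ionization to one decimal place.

1.2%

HOCl ⇌ OCl- + H+; let x = [H+] at equilibrium.
x ≈ √(Ka·C₀) = √(3.4 × 10^-8 × 0.000254) = 2.94 × 10^-6 M
Fraction ionized = 2.94 × 10^-6 / 0.000254 = 0.0116 → 1.2%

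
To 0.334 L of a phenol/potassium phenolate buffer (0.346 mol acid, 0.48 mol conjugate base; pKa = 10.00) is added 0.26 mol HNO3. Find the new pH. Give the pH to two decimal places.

pH = 9.56

After neutralization: n(C6H5OH) = 0.606 mol, n(C6H5O-) = 0.22 mol.
Henderson–Hasselbalch with mole ratio 0.22/0.606: pH = 10.00 + (-0.440)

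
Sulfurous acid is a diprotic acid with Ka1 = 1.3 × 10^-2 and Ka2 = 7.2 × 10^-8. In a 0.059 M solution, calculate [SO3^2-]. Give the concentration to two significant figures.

7.2 × 10^-8 M

First ionization gives [H+] ≈ [HSO3-] = 2.19 × 10^-2 M.
Second step: Ka2 = [H+][SO3^2-]/[HSO3-] ≈ [SO3^2-] (since [H+] ≈ [HSO3-]).
So [SO3^2-] ≈ Ka2.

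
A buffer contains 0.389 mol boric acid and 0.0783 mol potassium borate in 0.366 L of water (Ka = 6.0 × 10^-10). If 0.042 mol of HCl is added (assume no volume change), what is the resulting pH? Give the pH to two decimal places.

pH = 8.15

Added H+ converts B(OH)4- to B(OH)3: B(OH)3 → 0.431 mol, B(OH)4- → 0.0363 mol.
pKa = −log(6.0 × 10^-10) = 9.222
Henderson–Hasselbalch with mole ratio 0.0363/0.431: pH = 9.222 + (-1.075)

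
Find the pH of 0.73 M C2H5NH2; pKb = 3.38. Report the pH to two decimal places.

pH = 12.24

C2H5NH2 + H2O ⇌ C2H5NH3+ + OH-
Kb = 10^(−3.38) = 4.17 × 10^-4
From the ICE table, Kb = [OH-]²/(0.73 − [OH-]) = 4.17 × 10^-4.
Assume [OH-] ≪ 0.73: [OH-] ≈ √(4.17 × 10^-4 × 0.73) = 1.74 × 10^-2 M
pOH = 1.76, so pH = 14.00 − pOH = 12.24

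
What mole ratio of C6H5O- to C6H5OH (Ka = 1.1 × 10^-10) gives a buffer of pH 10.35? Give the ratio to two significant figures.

ratio = 2.5

pKa = -log(1.1 × 10^-10) = 9.959
pH = pKa + log(r) ⇒ log(r) = 10.35 − 9.959 = +0.391
r = [C6H5O-]/[C6H5OH] = 10^(+0.391) = 2.46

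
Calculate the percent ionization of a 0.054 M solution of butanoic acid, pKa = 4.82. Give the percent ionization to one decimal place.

CH3(CH2)2COOH ⇌ CH3(CH2)2COO- + H+; let x = [H+] at equilibrium.
Ka = 10^(−4.82) = 1.51 × 10^-5
x ≈ √(Ka·C₀) = √(1.51 × 10^-5 × 0.054) = 9.03 × 10^-4 M
Fraction ionized = 9.03 × 10^-4 / 0.054 = 0.0167 → 1.7%

1.7%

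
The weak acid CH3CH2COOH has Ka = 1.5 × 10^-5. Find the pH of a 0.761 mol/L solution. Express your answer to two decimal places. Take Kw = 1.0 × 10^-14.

pH = 2.47

CH3CH2COOH ⇌ CH3CH2COO- + H+
Ka = [H+]²/(0.761 − [H+]) = 1.5 × 10^-5
Since Ka ≪ C₀, [H+] ≈ √(Ka·C₀) = 3.38 × 10^-3 M.
([H+]/C₀ = 0.44% < 5%, so the approximation holds.)
pH = −log(3.38 × 10^-3) = 2.47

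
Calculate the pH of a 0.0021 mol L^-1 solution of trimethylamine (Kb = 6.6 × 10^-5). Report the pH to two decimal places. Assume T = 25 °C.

(CH3)3N + H2O ⇌ (CH3)3NH+ + OH-
From the ICE table, Kb = [OH-]²/(0.0021 − [OH-]) = 6.6 × 10^-5.
[OH-] is not negligible relative to C₀; solve [OH-]² + 6.6e-05·[OH-] − 1.39e-07 = 0.
[OH-] = (−Kb + √(Kb² + 4·Kb·C₀))/2 = 3.41 × 10^-4 M
pOH = −log(3.41 × 10^-4) = 3.47; pH = 14.00 − 3.47 = 10.53

pH = 10.53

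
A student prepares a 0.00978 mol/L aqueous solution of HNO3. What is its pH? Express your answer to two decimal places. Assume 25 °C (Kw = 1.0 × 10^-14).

HNO3 is a strong acid and dissociates completely, so [H+] = 0.00978 M.
pH = -log(0.00978) = 2.01

pH = 2.01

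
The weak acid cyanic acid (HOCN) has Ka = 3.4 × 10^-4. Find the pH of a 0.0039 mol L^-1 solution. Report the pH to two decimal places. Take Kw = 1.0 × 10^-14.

pH = 3.00

HOCN ⇌ OCN- + H+
From the ICE table, Ka = [H+]²/(0.0039 − [H+]) = 3.4 × 10^-4.
The 5% rule fails; solving [H+]² + Ka·[H+] − Ka·C₀ = 0 exactly:
[H+] = (−Ka + √(Ka² + 4·Ka·C₀))/2 = 9.94 × 10^-4 M
pH = −log(9.94 × 10^-4) = 3.00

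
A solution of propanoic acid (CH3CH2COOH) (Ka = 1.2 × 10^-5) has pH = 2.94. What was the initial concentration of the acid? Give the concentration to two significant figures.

[H+] = 10^(-2.94) = 1.15 × 10^-3 M = x
Ka = x²/(C₀ − x) ⇒ C₀ = x + x²/Ka
C₀ = 1.15 × 10^-3 + (1.15 × 10^-3)²/(1.2 × 10^-5) = 1.11 × 10^-1 M

C₀ = 1.1 × 10^-1 M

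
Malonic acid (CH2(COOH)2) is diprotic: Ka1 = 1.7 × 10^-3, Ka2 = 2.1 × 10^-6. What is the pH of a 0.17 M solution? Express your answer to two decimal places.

pH = 1.79

Since Ka1 ≫ Ka2, the first ionization dominates [H+].
Ka1 = x²/(0.17 − x) = 1.7 × 10^-3
Solving the quadratic: x = (−Ka1 + √(Ka1² + 4·Ka1·C₀))/2 = 1.62 × 10^-2 M
pH = −log(1.62 × 10^-2) = 1.79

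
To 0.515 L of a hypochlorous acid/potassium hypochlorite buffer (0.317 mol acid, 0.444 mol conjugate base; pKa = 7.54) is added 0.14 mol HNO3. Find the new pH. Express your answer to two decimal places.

pH = 7.36

After neutralization: n(HOCl) = 0.457 mol, n(OCl-) = 0.304 mol.
Henderson–Hasselbalch with mole ratio 0.304/0.457: pH = 7.54 + (-0.177)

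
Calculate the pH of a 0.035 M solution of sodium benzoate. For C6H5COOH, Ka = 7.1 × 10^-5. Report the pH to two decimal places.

pH = 8.35

C6H5COO- is the conjugate base of the weak acid C6H5COOH.
Kb = Kw/Ka = 1.0×10^-14 / 7.1 × 10^-5 = 1.41 × 10^-10
From the ICE table, Kb = x²/(0.035 − x) = 1.41 × 10^-10.
Since Kb ≪ C₀, x ≈ √(Kb·C₀) = 2.22 × 10^-6 M.
pOH = 5.65, so pH = 14.00 − pOH = 8.35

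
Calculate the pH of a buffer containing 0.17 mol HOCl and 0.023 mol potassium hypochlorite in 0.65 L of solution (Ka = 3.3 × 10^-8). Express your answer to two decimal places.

pKa = −log(3.3 × 10^-8) = 7.481
Using pH = pKa + log([base]/[acid]) with [base]/[acid] = 0.023/0.17:
pH = 7.481 + (-0.869) = 6.61

pH = 6.61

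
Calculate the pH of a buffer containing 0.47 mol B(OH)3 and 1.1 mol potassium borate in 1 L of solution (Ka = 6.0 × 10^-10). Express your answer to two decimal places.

pH = 9.59

pKa = −log(6.0 × 10^-10) = 9.222
pH = pKa + log([A⁻]/[HA]) = 9.222 + log(1.1/0.47)
pH = 9.222 + (+0.369) = 9.59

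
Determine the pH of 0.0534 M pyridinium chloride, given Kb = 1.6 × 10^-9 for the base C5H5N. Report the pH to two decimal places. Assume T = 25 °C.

pH = 3.24

C5H5NH+ is the conjugate acid of the weak base C5H5N.
Ka = Kw/Kb = 1.0×10^-14 / 1.6 × 10^-9 = 6.25 × 10^-6
Ka = [H+]²/(0.0534 − [H+]) = 6.25 × 10^-6
Assume [H+] ≪ 0.0534: [H+] ≈ √(6.25 × 10^-6 × 0.0534) = 5.78 × 10^-4 M
pH = −log(5.78 × 10^-4) = 3.24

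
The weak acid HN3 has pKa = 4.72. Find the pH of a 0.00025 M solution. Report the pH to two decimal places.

pH = 4.22

HN3 ⇌ N3- + H+
Ka = 10^(−4.72) = 1.91 × 10^-5
From the ICE table, Ka = x²/(0.00025 − x) = 1.91 × 10^-5.
Here C₀/Ka ≈ 13.1, so the small-x approximation fails. Use the quadratic:
x = (−Ka + √(Ka² + 4·Ka·C₀))/2 = 6.02 × 10^-5 M
pH = −log[H+] = −log(6.02 × 10^-5) = 4.22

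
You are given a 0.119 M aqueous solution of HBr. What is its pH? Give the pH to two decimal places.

HBr is a strong acid and dissociates completely, so [H+] = 0.119 M.
pH = -log(0.119) = 0.92

pH = 0.92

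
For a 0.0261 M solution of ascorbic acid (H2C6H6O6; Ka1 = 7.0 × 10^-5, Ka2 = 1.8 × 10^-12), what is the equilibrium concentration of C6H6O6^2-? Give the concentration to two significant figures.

First ionization gives [H+] ≈ [HC6H6O6-] = 1.32 × 10^-3 M.
Second step: Ka2 = [H+][C6H6O6^2-]/[HC6H6O6-] ≈ [C6H6O6^2-] (since [H+] ≈ [HC6H6O6-]).
So [C6H6O6^2-] ≈ Ka2.

1.8 × 10^-12 M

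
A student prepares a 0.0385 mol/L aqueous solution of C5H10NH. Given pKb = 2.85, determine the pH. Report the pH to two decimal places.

pH = 11.83

C5H10NH + H2O ⇌ C5H10NH2+ + OH-
Kb = 10^(−2.85) = 1.41 × 10^-3
Kb = x²/(0.0385 − x) = 1.41 × 10^-3
x is not negligible relative to C₀; solve x² + 0.00141·x − 5.43e-05 = 0.
x = [−0.00141 + √(0.00141² + 0.000217)]/2 = 6.70 × 10^-3 M
pOH = 2.17, so pH = 14.00 − pOH = 11.83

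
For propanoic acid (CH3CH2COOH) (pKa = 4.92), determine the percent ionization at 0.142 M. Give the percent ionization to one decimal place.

0.9%

CH3CH2COOH ⇌ CH3CH2COO- + H+; let x = [H+] at equilibrium.
Ka = 10^(−4.92) = 1.20 × 10^-5
x ≈ √(Ka·C₀) = √(1.20 × 10^-5 × 0.142) = 1.31 × 10^-3 M
Fraction ionized = 1.31 × 10^-3 / 0.142 = 0.0092 → 0.9%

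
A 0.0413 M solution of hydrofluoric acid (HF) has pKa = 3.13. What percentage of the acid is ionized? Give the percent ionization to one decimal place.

12.5%

HF ⇌ F- + H+; let x = [H+] at equilibrium.
Ka = 10^(−3.13) = 7.41 × 10^-4
Solve x² + 0.000741x − 3.06e-05 = 0 → x = 5.17 × 10^-3 M
% ionization = x/C₀ × 100% = 5.17 × 10^-3/0.0413 × 100% = 12.5%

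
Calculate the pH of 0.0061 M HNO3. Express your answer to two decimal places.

HNO3 is a strong acid and dissociates completely, so [H+] = 0.0061 M.
pH = -log(0.0061) = 2.21

pH = 2.21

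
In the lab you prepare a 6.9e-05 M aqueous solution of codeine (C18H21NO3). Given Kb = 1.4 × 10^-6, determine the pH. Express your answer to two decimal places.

C18H21NO3 + H2O ⇌ C18H22NO3+ + OH-
Let x = [OH-] at equilibrium. Kb = x²/(6.9e-05 − x).
Here C₀/Kb ≈ 49.3, so the small-x approximation fails. Use the quadratic:
x = [−1.4e-06 + √(1.4e-06² + 3.86e-10)]/2 = 9.15 × 10^-6 M
pOH = 5.04, so pH = 14.00 − pOH = 8.96

pH = 8.96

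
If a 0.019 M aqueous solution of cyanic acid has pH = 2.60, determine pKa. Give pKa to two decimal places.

pKa = 3.42

[H+] = 10^(-2.60) = 2.51 × 10^-3 M
At equilibrium [HA] = 0.019 − 2.51 × 10^-3 = 1.65 × 10^-2 M
Ka = [H+][A-]/[HA] = (2.51 × 10^-3)² / 1.65 × 10^-2 = 3.82 × 10^-4
pKa = -log(3.82 × 10^-4) = 3.42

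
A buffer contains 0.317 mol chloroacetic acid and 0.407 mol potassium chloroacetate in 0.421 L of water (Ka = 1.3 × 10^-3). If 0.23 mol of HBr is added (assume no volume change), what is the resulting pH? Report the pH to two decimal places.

Added H+ converts ClCH2COO- to ClCH2COOH: ClCH2COOH → 0.547 mol, ClCH2COO- → 0.177 mol.
pKa = −log(1.3 × 10^-3) = 2.886
pH = pKa + log([A⁻]/[HA]) = 2.886 + log(0.177/0.547) = 2.886 -0.490

pH = 2.40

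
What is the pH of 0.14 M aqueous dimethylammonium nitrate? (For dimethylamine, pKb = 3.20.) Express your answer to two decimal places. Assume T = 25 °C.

(CH3)2NH2+ is the conjugate acid of the weak base (CH3)2NH.
Kb = 10^(−3.20) = 6.31 × 10^-4
Ka = Kw/Kb = 1.0×10^-14 / 6.31 × 10^-4 = 1.58 × 10^-11
Let x = [H+] at equilibrium. Ka = x²/(0.14 − x).
Assume x ≪ 0.14: x ≈ √(1.58 × 10^-11 × 0.14) = 1.49 × 10^-6 M
pH = −log[H+] = −log(1.49 × 10^-6) = 5.83

pH = 5.83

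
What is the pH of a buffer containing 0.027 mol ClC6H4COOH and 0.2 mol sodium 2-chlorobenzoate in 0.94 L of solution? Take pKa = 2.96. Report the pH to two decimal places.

Henderson–Hasselbalch: pH = pKa + log([ClC6H4COO-]/[ClC6H4COOH]) = 2.96 + log(0.2/0.027)
pH = 2.96 + (+0.870) = 3.83

pH = 3.83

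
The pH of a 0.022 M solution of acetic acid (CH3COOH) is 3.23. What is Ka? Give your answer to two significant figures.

Ka = 1.6 × 10^-5

[H+] = 10^(-3.23) = 5.89 × 10^-4 M
At equilibrium [HA] = 0.022 − 5.89 × 10^-4 = 2.14 × 10^-2 M
Ka = [H+][A-]/[HA] = (5.89 × 10^-4)² / 2.14 × 10^-2 = 1.6 × 10^-5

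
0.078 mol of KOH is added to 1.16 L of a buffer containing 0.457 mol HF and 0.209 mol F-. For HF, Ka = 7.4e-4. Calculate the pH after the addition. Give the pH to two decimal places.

OH- converts HF to F-: HF → 0.379 mol, F- → 0.287 mol.
pKa = −log(7.4 × 10^-4) = 3.131
Henderson–Hasselbalch with mole ratio 0.287/0.379: pH = 3.131 + (-0.121)

pH = 3.01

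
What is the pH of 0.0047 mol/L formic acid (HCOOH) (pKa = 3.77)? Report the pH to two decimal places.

HCOOH ⇌ HCOO- + H+
Ka = 10^(−3.77) = 1.70 × 10^-4
Ka = [H+]²/(0.0047 − [H+]) = 1.70 × 10^-4
Here C₀/Ka ≈ 27.6, so the small-[H+] approximation fails. Use the quadratic:
[H+] = [−0.00017 + √(0.00017² + 3.2e-06)]/2 = 8.13 × 10^-4 M
pH = −log(8.13 × 10^-4) = 3.09

pH = 3.09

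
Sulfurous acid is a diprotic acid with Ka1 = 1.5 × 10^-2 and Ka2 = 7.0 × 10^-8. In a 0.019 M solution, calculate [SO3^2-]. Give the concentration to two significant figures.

7.0 × 10^-8 M

First ionization gives [H+] ≈ [HSO3-] = 1.10 × 10^-2 M.
Second step: Ka2 = [H+][SO3^2-]/[HSO3-] ≈ [SO3^2-] (since [H+] ≈ [HSO3-]).
So [SO3^2-] ≈ Ka2.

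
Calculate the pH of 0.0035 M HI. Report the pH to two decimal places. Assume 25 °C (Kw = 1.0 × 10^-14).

pH = 2.46

HI is a strong acid and dissociates completely, so [H+] = 0.0035 M.
pH = -log(0.0035) = 2.46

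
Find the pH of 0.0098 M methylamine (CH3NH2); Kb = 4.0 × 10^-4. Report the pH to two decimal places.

pH = 11.25

CH3NH2 + H2O ⇌ CH3NH3+ + OH-
Let x = [OH-] at equilibrium. Kb = x²/(0.0098 − x).
Here C₀/Kb ≈ 24.5, so the small-x approximation fails. Use the quadratic:
x = (−Kb + √(Kb² + 4·Kb·C₀))/2 = 1.79 × 10^-3 M
pOH = −log(1.79 × 10^-3) = 2.75; pH = 14.00 − 2.75 = 11.25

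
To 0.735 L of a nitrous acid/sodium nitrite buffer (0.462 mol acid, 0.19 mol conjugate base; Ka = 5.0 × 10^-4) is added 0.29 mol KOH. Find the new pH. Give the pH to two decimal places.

pH = 3.75

OH- converts HNO2 to NO2-: HNO2 → 0.172 mol, NO2- → 0.48 mol.
pKa = −log(5.0 × 10^-4) = 3.301
pH = pKa + log([A⁻]/[HA]) = 3.301 + log(0.48/0.172) = 3.301 +0.446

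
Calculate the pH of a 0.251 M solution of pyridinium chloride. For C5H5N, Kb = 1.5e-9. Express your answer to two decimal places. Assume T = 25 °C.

C5H5NH+ is the conjugate acid of the weak base C5H5N.
Ka = Kw/Kb = 1.0×10^-14 / 1.5 × 10^-9 = 6.67 × 10^-6
Ka = [H+]²/(0.251 − [H+]) = 6.67 × 10^-6
Assume [H+] ≪ 0.251: [H+] ≈ √(6.67 × 10^-6 × 0.251) = 1.29 × 10^-3 M
pH = −log(1.29 × 10^-3) = 2.89

pH = 2.89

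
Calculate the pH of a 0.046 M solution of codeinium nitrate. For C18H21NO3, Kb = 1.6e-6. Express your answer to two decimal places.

pH = 4.77

C18H22NO3+ is the conjugate acid of the weak base C18H21NO3.
Ka = Kw/Kb = 1.0×10^-14 / 1.6 × 10^-6 = 6.25 × 10^-9
From the ICE table, Ka = x²/(0.046 − x) = 6.25 × 10^-9.
Assume x ≪ 0.046: x ≈ √(6.25 × 10^-9 × 0.046) = 1.70 × 10^-5 M
(x/C₀ = 0.037% < 5%, so the approximation holds.)
pH = −log(1.70 × 10^-5) = 4.77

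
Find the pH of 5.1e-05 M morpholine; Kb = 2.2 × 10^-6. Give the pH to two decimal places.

pH = 8.98

C4H8ONH + H2O ⇌ C4H8ONH2+ + OH-
From the ICE table, Kb = x²/(5.1e-05 − x) = 2.2 × 10^-6.
The 5% rule fails; solving x² + Kb·x − Kb·C₀ = 0 exactly:
x = (−Kb + √(Kb² + 4·Kb·C₀))/2 = 9.55 × 10^-6 M
pOH = −log(9.55 × 10^-6) = 5.02; pH = 14.00 − 5.02 = 8.98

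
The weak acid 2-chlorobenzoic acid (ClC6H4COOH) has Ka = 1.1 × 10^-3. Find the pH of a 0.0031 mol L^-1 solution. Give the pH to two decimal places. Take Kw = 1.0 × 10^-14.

ClC6H4COOH ⇌ ClC6H4COO- + H+
Ka = x²/(0.0031 − x) = 1.1 × 10^-3
The 5% rule fails; solving x² + Ka·x − Ka·C₀ = 0 exactly:
x = [−0.0011 + √(0.0011² + 1.36e-05)]/2 = 1.38 × 10^-3 M
pH = −log[H+] = −log(1.38 × 10^-3) = 2.86

pH = 2.86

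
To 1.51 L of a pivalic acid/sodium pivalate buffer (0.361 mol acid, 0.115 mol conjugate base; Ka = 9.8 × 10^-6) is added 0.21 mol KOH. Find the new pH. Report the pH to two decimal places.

After neutralization: n((CH3)3CCOOH) = 0.151 mol, n((CH3)3CCOO-) = 0.325 mol.
pKa = −log(9.8 × 10^-6) = 5.009
Henderson–Hasselbalch with mole ratio 0.325/0.151: pH = 5.009 + (+0.333)

pH = 5.34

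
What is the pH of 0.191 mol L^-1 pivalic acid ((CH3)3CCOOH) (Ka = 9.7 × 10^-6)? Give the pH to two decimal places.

(CH3)3CCOOH ⇌ (CH3)3CCOO- + H+
Ka = [H+]²/(0.191 − [H+]) = 9.7 × 10^-6
Since Ka ≪ C₀, [H+] ≈ √(Ka·C₀) = 1.36 × 10^-3 M.
([H+]/C₀ = 0.71% < 5%, so the approximation holds.)
pH = −log[H+] = −log(1.36 × 10^-3) = 2.87

pH = 2.87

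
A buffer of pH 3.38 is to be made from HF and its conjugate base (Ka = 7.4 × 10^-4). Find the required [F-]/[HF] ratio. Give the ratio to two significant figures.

ratio = 1.8

pKa = -log(7.4 × 10^-4) = 3.131
pH = pKa + log(r) ⇒ log(r) = 3.38 − 3.131 = +0.249
r = [F-]/[HF] = 10^(+0.249) = 1.77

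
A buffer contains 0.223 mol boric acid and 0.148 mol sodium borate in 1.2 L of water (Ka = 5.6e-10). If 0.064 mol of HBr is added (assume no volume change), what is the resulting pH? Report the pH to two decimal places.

After neutralization: n(B(OH)3) = 0.287 mol, n(B(OH)4-) = 0.084 mol.
pKa = −log(5.6 × 10^-10) = 9.252
Henderson–Hasselbalch with mole ratio 0.084/0.287: pH = 9.252 + (-0.534)

pH = 8.72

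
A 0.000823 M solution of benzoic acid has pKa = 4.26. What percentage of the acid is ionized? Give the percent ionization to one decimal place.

C6H5COOH ⇌ C6H5COO- + H+; let x = [H+] at equilibrium.
Ka = 10^(−4.26) = 5.50 × 10^-5
Ka = x²/(C₀ − x); solving the quadratic gives x = 1.87 × 10^-4 M.
% ionization = x/C₀ × 100% = 1.87 × 10^-4/0.000823 × 100% = 22.7%

22.7%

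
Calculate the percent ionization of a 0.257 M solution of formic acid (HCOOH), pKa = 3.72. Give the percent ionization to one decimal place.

2.7%

HCOOH ⇌ HCOO- + H+; let x = [H+] at equilibrium.
Ka = 10^(−3.72) = 1.91 × 10^-4
x ≈ √(Ka·C₀) = √(1.91 × 10^-4 × 0.257) = 7.01 × 10^-3 M
Fraction ionized = 7.01 × 10^-3 / 0.257 = 0.0273 → 2.7%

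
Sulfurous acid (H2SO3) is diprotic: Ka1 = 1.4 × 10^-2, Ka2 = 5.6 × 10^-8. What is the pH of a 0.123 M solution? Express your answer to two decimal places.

Since Ka1 ≫ Ka2, the first ionization dominates [H+].
Ka1 = x²/(0.123 − x) = 1.4 × 10^-2
Solving the quadratic: x = (−Ka1 + √(Ka1² + 4·Ka1·C₀))/2 = 3.51 × 10^-2 M
pH = −log(3.51 × 10^-2) = 1.45

pH = 1.45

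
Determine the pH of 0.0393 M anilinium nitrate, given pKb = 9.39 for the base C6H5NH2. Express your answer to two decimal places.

C6H5NH3+ is the conjugate acid of the weak base C6H5NH2.
Kb = 10^(−9.39) = 4.07 × 10^-10
Ka = Kw/Kb = 1.0×10^-14 / 4.07 × 10^-10 = 2.46 × 10^-5
Ka = x²/(0.0393 − x) = 2.46 × 10^-5
Neglecting x in the denominator: x = √(2.46 × 10^-5 × 0.0393) = 9.83 × 10^-4 M
Check: 2.5% ionized — well under 5%, approximation valid.
pH = −log[H+] = −log(9.83 × 10^-4) = 3.01

pH = 3.01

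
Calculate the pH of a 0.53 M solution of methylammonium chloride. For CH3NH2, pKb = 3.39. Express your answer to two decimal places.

pH = 5.44

CH3NH3+ is the conjugate acid of the weak base CH3NH2.
Kb = 10^(−3.39) = 4.07 × 10^-4
Ka = Kw/Kb = 1.0×10^-14 / 4.07 × 10^-4 = 2.46 × 10^-11
From the ICE table, Ka = [H+]²/(0.53 − [H+]) = 2.46 × 10^-11.
Assume [H+] ≪ 0.53: [H+] ≈ √(2.46 × 10^-11 × 0.53) = 3.61 × 10^-6 M
([H+]/C₀ = 0.00068% < 5%, so the approximation holds.)
pH = −log[H+] = −log(3.61 × 10^-6) = 5.44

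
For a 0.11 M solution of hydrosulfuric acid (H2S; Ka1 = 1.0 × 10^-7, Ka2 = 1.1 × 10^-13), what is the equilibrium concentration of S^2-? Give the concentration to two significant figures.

First ionization gives [H+] ≈ [HS-] = 1.05 × 10^-4 M.
Second step: Ka2 = [H+][S^2-]/[HS-] ≈ [S^2-] (since [H+] ≈ [HS-]).
So [S^2-] ≈ Ka2.

1.1 × 10^-13 M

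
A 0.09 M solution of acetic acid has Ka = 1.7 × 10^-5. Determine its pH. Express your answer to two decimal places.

CH3COOH ⇌ CH3COO- + H+
Ka = [H+]²/(0.09 − [H+]) = 1.7 × 10^-5
Neglecting [H+] in the denominator: [H+] = √(1.7 × 10^-5 × 0.09) = 1.24 × 10^-3 M
Check: 1.4% ionized — well under 5%, approximation valid.
pH = −log[H+] = −log(1.24 × 10^-3) = 2.91

pH = 2.91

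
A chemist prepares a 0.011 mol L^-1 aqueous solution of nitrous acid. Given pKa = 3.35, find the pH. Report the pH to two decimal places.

HNO2 ⇌ NO2- + H+
Ka = 10^(−3.35) = 4.47 × 10^-4
Ka = x²/(0.011 − x) = 4.47 × 10^-4
Here C₀/Ka ≈ 24.6, so the small-x approximation fails. Use the quadratic:
x = [−0.000447 + √(0.000447² + 1.97e-05)]/2 = 2.01 × 10^-3 M
pH = −log[H+] = −log(2.01 × 10^-3) = 2.70

pH = 2.70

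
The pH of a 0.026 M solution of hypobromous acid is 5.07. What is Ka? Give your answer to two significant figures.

[H+] = 10^(-5.07) = 8.51 × 10^-6 M
At equilibrium [HA] = 0.026 − 8.51 × 10^-6 = 2.60 × 10^-2 M
Ka = [H+][A-]/[HA] = (8.51 × 10^-6)² / 2.60 × 10^-2 = 2.8 × 10^-9

Ka = 2.8 × 10^-9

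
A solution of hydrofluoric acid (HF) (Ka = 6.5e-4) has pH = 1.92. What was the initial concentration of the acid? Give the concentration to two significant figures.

C₀ = 2.3 × 10^-1 M

[H+] = 10^(-1.92) = 1.20 × 10^-2 M = x
Ka = x²/(C₀ − x) ⇒ C₀ = x + x²/Ka
C₀ = 1.20 × 10^-2 + (1.20 × 10^-2)²/(6.5 × 10^-4) = 2.34 × 10^-1 M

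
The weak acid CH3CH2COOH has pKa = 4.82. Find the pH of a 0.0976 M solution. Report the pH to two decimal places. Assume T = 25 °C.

CH3CH2COOH ⇌ CH3CH2COO- + H+
Ka = 10^(−4.82) = 1.51 × 10^-5
Let x = [H+] at equilibrium. Ka = x²/(0.0976 − x).
Neglecting x in the denominator: x = √(1.51 × 10^-5 × 0.0976) = 1.21 × 10^-3 M
(x/C₀ = 1.2% < 5%, so the approximation holds.)
pH = −log[H+] = −log(1.21 × 10^-3) = 2.92

pH = 2.92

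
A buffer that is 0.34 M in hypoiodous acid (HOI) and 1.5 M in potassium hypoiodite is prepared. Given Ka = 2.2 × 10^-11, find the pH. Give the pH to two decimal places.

pKa = −log(2.2 × 10^-11) = 10.658
Using pH = pKa + log([base]/[acid]) with [base]/[acid] = 1.5/0.34:
pH = 10.658 + (+0.645) = 11.30

pH = 11.30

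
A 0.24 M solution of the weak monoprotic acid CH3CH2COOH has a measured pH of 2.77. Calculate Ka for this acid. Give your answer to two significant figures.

Ka = 1.2 × 10^-5

[H+] = 10^(-2.77) = 1.70 × 10^-3 M
At equilibrium [HA] = 0.24 − 1.70 × 10^-3 = 2.38 × 10^-1 M
Ka = [H+][A-]/[HA] = (1.70 × 10^-3)² / 2.38 × 10^-1 = 1.2 × 10^-5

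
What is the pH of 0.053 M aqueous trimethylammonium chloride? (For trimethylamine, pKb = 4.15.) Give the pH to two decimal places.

pH = 5.56

(CH3)3NH+ is the conjugate acid of the weak base (CH3)3N.
Kb = 10^(−4.15) = 7.08 × 10^-5
Ka = Kw/Kb = 1.0×10^-14 / 7.08 × 10^-5 = 1.41 × 10^-10
Ka = [H+]²/(0.053 − [H+]) = 1.41 × 10^-10
Neglecting [H+] in the denominator: [H+] = √(1.41 × 10^-10 × 0.053) = 2.73 × 10^-6 M
pH = −log(2.73 × 10^-6) = 5.56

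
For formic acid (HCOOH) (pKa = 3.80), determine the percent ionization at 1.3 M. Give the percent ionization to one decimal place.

HCOOH ⇌ HCOO- + H+; let x = [H+] at equilibrium.
Ka = 10^(−3.80) = 1.58 × 10^-4
x ≈ √(Ka·C₀) = √(1.58 × 10^-4 × 1.3) = 1.43 × 10^-2 M
% ionization = x/C₀ × 100% = 1.43 × 10^-2/1.3 × 100% = 1.1%

1.1%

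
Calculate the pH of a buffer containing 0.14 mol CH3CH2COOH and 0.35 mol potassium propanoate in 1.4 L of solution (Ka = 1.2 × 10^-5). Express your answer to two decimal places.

pH = 5.32

pKa = −log(1.2 × 10^-5) = 4.921
pH = pKa + log([A⁻]/[HA]) = 4.921 + log(0.35/0.14)
pH = 4.921 + (+0.398) = 5.32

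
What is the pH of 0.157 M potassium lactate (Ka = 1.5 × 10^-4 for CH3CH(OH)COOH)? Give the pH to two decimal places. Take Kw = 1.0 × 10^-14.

pH = 8.51

CH3CH(OH)COO- is the conjugate base of the weak acid CH3CH(OH)COOH.
Kb = Kw/Ka = 1.0×10^-14 / 1.5 × 10^-4 = 6.67 × 10^-11
From the ICE table, Kb = [OH-]²/(0.157 − [OH-]) = 6.67 × 10^-11.
Since Kb ≪ C₀, [OH-] ≈ √(Kb·C₀) = 3.24 × 10^-6 M.
Check: 0.0021% ionized — well under 5%, approximation valid.
pOH = −log(3.24 × 10^-6) = 5.49; pH = 14.00 − 5.49 = 8.51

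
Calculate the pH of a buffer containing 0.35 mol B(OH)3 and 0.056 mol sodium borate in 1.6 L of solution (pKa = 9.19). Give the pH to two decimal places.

pH = 8.39

Using pH = pKa + log([base]/[acid]) with [base]/[acid] = 0.056/0.35:
pH = 9.19 + (-0.796) = 8.39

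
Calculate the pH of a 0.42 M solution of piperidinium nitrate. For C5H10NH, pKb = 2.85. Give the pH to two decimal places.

pH = 5.76

C5H10NH2+ is the conjugate acid of the weak base C5H10NH.
Kb = 10^(−2.85) = 1.41 × 10^-3
Ka = Kw/Kb = 1.0×10^-14 / 1.41 × 10^-3 = 7.09 × 10^-12
Let x = [H+] at equilibrium. Ka = x²/(0.42 − x).
Neglecting x in the denominator: x = √(7.09 × 10^-12 × 0.42) = 1.73 × 10^-6 M
pH = −log[H+] = −log(1.73 × 10^-6) = 5.76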